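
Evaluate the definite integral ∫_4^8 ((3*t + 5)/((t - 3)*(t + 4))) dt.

log(75/2)

Factor the denominator: t**2 + t - 12 = (t + 4)(t - 3).
Partial fractions: (3*t + 5)/((t - 3)*(t + 4)) = 1/(t + 4) + 2/(t - 3).
An antiderivative is F(t) = 2*log(t - 3) + log(t + 4).
Then F(8) - F(4) = (log(3) + 2*log(2) + 2*log(5)) - (log(8)) = log(75/2).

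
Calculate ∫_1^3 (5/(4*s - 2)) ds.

An antiderivative is F(s) = 5*log(4*s - 2)/4.
Then F(3) - F(1) = (5*log(10)/4) - (5*log(2)/4) = 5*log(5)/4.

5*log(5)/4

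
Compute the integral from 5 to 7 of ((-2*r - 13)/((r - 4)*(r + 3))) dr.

Factor the denominator: r**2 - r - 12 = (r + 3)(r - 4).
Partial fractions: (-2*r - 13)/((r - 4)*(r + 3)) = 1/(r + 3) - 3/(r - 4).
An antiderivative is F(r) = -3*log(r - 4) + log(r + 3).
Then F(7) - F(5) = (log(10/27)) - (log(8)) = -3*log(3) - 2*log(2) + log(5).

-3*log(3) - 2*log(2) + log(5)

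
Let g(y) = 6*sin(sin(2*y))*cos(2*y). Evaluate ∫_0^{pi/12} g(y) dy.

3 - 3*cos(1/2)

Let u = sin(2*y), so du = 2*cos(2*y) dy. When y = 0, u = 0; when y = pi/12, u = 1/2.
The integral becomes 3·∫ sin(u) du from 0 to 1/2, with antiderivative -3*cos(u).
Back in y: F(y) = -3*cos(sin(2*y)).
Then F(pi/12) - F(0) = (-3*cos(1/2)) - (-3) = 3 - 3*cos(1/2).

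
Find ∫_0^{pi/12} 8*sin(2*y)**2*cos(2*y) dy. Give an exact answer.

1/6

Let u = sin(2*y), so du = 2*cos(2*y) dy. When y = 0, u = 0; when y = pi/12, u = 1/2.
The integral becomes 4·∫ u**2 du from 0 to 1/2, with antiderivative 4*u**3/3.
Back in y: F(y) = 4*sin(2*y)**3/3.
Then F(pi/12) - F(0) = (1/6) - (0) = 1/6.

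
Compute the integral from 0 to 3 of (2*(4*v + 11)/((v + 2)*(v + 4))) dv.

-13*log(2) + 3*log(5) + 5*log(7)

Factor the denominator: v**2 + 6*v + 8 = (v + 4)(v + 2).
Partial fractions: 2*(4*v + 11)/((v + 2)*(v + 4)) = 5/(v + 4) + 3/(v + 2).
An antiderivative is F(v) = 3*log(v + 2) + 5*log(v + 4).
Then F(3) - F(0) = (3*log(5) + 5*log(7)) - (13*log(2)) = -13*log(2) + 3*log(5) + 5*log(7).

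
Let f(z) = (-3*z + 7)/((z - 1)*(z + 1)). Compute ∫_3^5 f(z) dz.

-5*log(3) + 7*log(2)

Factor the denominator: z**2 - 1 = (z + 1)(z - 1).
Partial fractions: (-3*z + 7)/((z - 1)*(z + 1)) = -5/(z + 1) + 2/(z - 1).
An antiderivative is F(z) = 2*log(z - 1) - 5*log(z + 1).
Then F(5) - F(3) = (-5*log(3) - log(2)) - (-8*log(2)) = -5*log(3) + 7*log(2).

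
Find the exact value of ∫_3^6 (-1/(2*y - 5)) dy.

An antiderivative is F(y) = -log(2*y - 5)/2.
Then F(6) - F(3) = (-log(7)/2) - (0) = -log(7)/2.

-log(7)/2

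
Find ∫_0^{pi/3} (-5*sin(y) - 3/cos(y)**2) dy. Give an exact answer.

An antiderivative is F(y) = 5*cos(y) - 3*tan(y).
Then F(pi/3) - F(0) = (5/2 - 3*sqrt(3)) - (5) = -3*sqrt(3) - 5/2.

-3*sqrt(3) - 5/2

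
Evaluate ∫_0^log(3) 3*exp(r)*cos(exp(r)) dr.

Let u = exp(r), so du = exp(r) dr. When r = 0, u = 1; when r = log(3), u = 3.
The integral becomes 3·∫ cos(u) du from 1 to 3, with antiderivative 3*sin(u).
Back in r: F(r) = 3*sin(exp(r)).
Then F(log(3)) - F(0) = (3*sin(3)) - (3*sin(1)) = -3*sin(1) + 3*sin(3).

-3*sin(1) + 3*sin(3)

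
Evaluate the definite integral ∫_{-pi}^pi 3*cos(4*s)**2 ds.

Use the identity cos^2(4*s) = (1 + cos(8*s))/2.
An antiderivative is F(s) = 3*s/2 + 3*sin(8*s)/16.
Then F(pi) - F(-pi) = (3*pi/2) - (-3*pi/2) = 3*pi.

3*pi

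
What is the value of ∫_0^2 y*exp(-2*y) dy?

(-5 + exp(4))*exp(-4)/4

Integrate by parts once (u = y, dv = exp(-2*y) dy).
An antiderivative is F(y) = (-2*y - 1)*exp(-2*y)/4.
Then F(2) - F(0) = (-5*exp(-4)/4) - (-1/4) = (-5 + exp(4))*exp(-4)/4.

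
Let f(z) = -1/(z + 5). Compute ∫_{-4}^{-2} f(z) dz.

-log(3)

An antiderivative is F(z) = -log(z + 5).
Then F(-2) - F(-4) = (-log(3)) - (0) = -log(3).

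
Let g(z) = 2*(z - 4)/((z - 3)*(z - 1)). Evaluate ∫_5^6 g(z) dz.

Factor the denominator: z**2 - 4*z + 3 = (z - 1)(z - 3).
Partial fractions: 2*(z - 4)/((z - 3)*(z - 1)) = 3/(z - 1) - 1/(z - 3).
An antiderivative is F(z) = -log(z - 3) + 3*log(z - 1).
Then F(6) - F(5) = (-log(3) + 3*log(5)) - (log(32)) = -5*log(2) - log(3) + 3*log(5).

-5*log(2) - log(3) + 3*log(5)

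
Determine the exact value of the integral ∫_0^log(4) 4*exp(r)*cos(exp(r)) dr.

Let u = exp(r), so du = exp(r) dr. When r = 0, u = 1; when r = log(4), u = 4.
The integral becomes 4·∫ cos(u) du from 1 to 4, with antiderivative 4*sin(u).
Back in r: F(r) = 4*sin(exp(r)).
Then F(log(4)) - F(0) = (4*sin(4)) - (4*sin(1)) = -4*sin(1) + 4*sin(4).

-4*sin(1) + 4*sin(4)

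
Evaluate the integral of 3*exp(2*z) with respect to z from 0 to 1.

An antiderivative is F(z) = 3*exp(2*z)/2.
Then F(1) - F(0) = (3*exp(2)/2) - (3/2) = -3/2 + 3*exp(2)/2.

-3/2 + 3*exp(2)/2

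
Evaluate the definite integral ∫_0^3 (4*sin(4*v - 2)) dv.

Let u = 4*v - 2, so du = 4 dv. When v = 0, u = -2; when v = 3, u = 10.
The integral becomes ∫ sin(u) du from -2 to 10, with antiderivative -cos(u).
Back in v: F(v) = -cos(4*v - 2).
Then F(3) - F(0) = (-cos(10)) - (-cos(2)) = cos(2) - cos(10).

cos(2) - cos(10)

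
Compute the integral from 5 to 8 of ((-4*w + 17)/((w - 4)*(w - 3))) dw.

-5*log(5) + 7*log(2)

Factor the denominator: w**2 - 7*w + 12 = (w - 3)(w - 4).
Partial fractions: (-4*w + 17)/((w - 4)*(w - 3)) = -5/(w - 3) + 1/(w - 4).
An antiderivative is F(w) = log(w - 4) - 5*log(w - 3).
Then F(8) - F(5) = (-5*log(5) + 2*log(2)) - (-log(32)) = -5*log(5) + 7*log(2).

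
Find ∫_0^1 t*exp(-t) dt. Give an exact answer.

1 - 2*exp(-1)

Integrate by parts once (u = t, dv = exp(-t) dt).
An antiderivative is F(t) = (-t - 1)*exp(-t).
Then F(1) - F(0) = (-2*exp(-1)) - (-1) = 1 - 2*exp(-1).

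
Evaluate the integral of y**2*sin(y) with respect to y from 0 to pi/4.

-2 - sqrt(2)*pi**2/32 + sqrt(2)*pi/4 + sqrt(2)

Integrate by parts twice (u = y^2, dv = sin(y) dy).
An antiderivative is F(y) = -y**2*cos(y) + 2*y*sin(y) + 2*cos(y).
Then F(pi/4) - F(0) = (sqrt(2)*(-pi**2 + 8*pi + 32)/32) - (2) = -2 - sqrt(2)*pi**2/32 + sqrt(2)*pi/4 + sqrt(2).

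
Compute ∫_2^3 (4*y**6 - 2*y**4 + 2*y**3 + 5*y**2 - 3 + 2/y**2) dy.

By the power rule, an antiderivative is F(y) = 4*y**7/7 - 2*y**5/5 + y**4/2 + 5*y**3/3 - 3*y - 2/y.
Then F(3) - F(2) = (257953/210) - (7841/105) = 80757/70.

80757/70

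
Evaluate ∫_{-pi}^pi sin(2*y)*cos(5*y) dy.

0

Use the identity sin(2*y)cos(5*y) = [sin(7*y) + sin(-3*y)]/2.
An antiderivative is F(y) = cos(3*y)/6 - cos(7*y)/14.
Then F(pi) - F(-pi) = (-2/21) - (-2/21) = 0.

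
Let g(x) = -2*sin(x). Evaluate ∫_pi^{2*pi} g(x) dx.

An antiderivative is F(x) = 2*cos(x).
Then F(2*pi) - F(pi) = (2) - (-2) = 4.

4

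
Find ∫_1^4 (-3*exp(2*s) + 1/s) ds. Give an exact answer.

-3*exp(8)/2 + log(4) + 3*exp(2)/2

An antiderivative is F(s) = -3*exp(2*s)/2 + log(s).
Then F(4) - F(1) = (-3*exp(8)/2 + log(4)) - (-3*exp(2)/2) = -3*exp(8)/2 + log(4) + 3*exp(2)/2.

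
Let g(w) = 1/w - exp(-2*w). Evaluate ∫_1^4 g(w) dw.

An antiderivative is F(w) = log(w) + exp(-2*w)/2.
Then F(4) - F(1) = (exp(-8)/2 + 2*log(2)) - (exp(-2)/2) = (-exp(6) + 1 + 4*exp(8)*log(2))*exp(-8)/2.

(-exp(6) + 1 + 4*exp(8)*log(2))*exp(-8)/2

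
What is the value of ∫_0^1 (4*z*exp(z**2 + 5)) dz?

-2*(1 - exp(1))*exp(5)

Let u = z**2 + 5, so du = 2*z dz. When z = 0, u = 5; when z = 1, u = 6.
The integral becomes 2·∫ exp(u) du from 5 to 6, with antiderivative 2*exp(u).
Back in z: F(z) = 2*exp(z**2 + 5).
Then F(1) - F(0) = (2*exp(6)) - (2*exp(5)) = -2*(1 - exp(1))*exp(5).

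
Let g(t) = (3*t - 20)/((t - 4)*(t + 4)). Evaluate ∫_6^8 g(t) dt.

Factor the denominator: t**2 - 16 = (t + 4)(t - 4).
Partial fractions: (3*t - 20)/((t - 4)*(t + 4)) = 4/(t + 4) - 1/(t - 4).
An antiderivative is F(t) = -log(t - 4) + 4*log(t + 4).
Then F(8) - F(6) = (6*log(2) + 4*log(3)) - (3*log(2) + 4*log(5)) = -4*log(5) + 3*log(2) + 4*log(3).

-4*log(5) + 3*log(2) + 4*log(3)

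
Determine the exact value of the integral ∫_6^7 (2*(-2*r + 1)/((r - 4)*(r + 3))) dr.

log(9/25)

Factor the denominator: r**2 - r - 12 = (r + 3)(r - 4).
Partial fractions: 2*(-2*r + 1)/((r - 4)*(r + 3)) = -2/(r + 3) - 2/(r - 4).
An antiderivative is F(r) = -2*log(r - 4) - 2*log(r + 3).
Then F(7) - F(6) = (-2*log(5) - 2*log(3) - 2*log(2)) - (-4*log(3) - 2*log(2)) = log(9/25).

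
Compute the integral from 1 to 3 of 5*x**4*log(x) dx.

-242/5 + 243*log(3)

Integrate by parts once (u = ln x, dv = 5*x**4 dx).
An antiderivative is F(x) = x**5*(5*log(x) - 1)/5.
Then F(3) - F(1) = (-243/5 + 243*log(3)) - (-1/5) = -242/5 + 243*log(3).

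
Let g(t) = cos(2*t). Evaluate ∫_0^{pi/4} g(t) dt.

An antiderivative is F(t) = sin(2*t)/2.
Then F(pi/4) - F(0) = (1/2) - (0) = 1/2.

1/2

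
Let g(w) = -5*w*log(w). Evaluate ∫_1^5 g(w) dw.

30 - 125*log(5)/2

Integrate by parts once (u = ln w, dv = -5*w dw).
An antiderivative is F(w) = -5*w**2*(2*log(w) - 1)/4.
Then F(5) - F(1) = (125/4 - 125*log(5)/2) - (5/4) = 30 - 125*log(5)/2.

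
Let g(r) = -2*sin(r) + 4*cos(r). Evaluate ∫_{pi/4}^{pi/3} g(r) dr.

An antiderivative is F(r) = 4*sin(r) + 2*cos(r).
Then F(pi/3) - F(pi/4) = (1 + 2*sqrt(3)) - (3*sqrt(2)) = -3*sqrt(2) + 1 + 2*sqrt(3).

-3*sqrt(2) + 1 + 2*sqrt(3)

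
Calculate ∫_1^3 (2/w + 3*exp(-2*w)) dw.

-3*exp(-6)/2 + 3*exp(-2)/2 + 2*log(3)

An antiderivative is F(w) = 2*log(w) - 3*exp(-2*w)/2.
Then F(3) - F(1) = (-3*exp(-6)/2 + 2*log(3)) - (-3*exp(-2)/2) = -3*exp(-6)/2 + 3*exp(-2)/2 + 2*log(3).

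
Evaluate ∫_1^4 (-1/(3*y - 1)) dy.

An antiderivative is F(y) = -log(3*y - 1)/3.
Then F(4) - F(1) = (-log(11)/3) - (-log(2)/3) = -log(11)/3 + log(2)/3.

-log(11)/3 + log(2)/3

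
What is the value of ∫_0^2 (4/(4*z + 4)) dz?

Let u = 4*z + 4, so du = 4 dz. When z = 0, u = 4; when z = 2, u = 12.
The integral becomes ∫ 1/u du from 4 to 12, with antiderivative log(u).
Back in z: F(z) = log(4*z + 4).
Then F(2) - F(0) = (log(12)) - (log(4)) = log(3).

log(3)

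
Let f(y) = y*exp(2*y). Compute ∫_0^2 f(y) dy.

1/4 + 3*exp(4)/4

Integrate by parts once (u = y, dv = exp(2*y) dy).
An antiderivative is F(y) = (2*y - 1)*exp(2*y)/4.
Then F(2) - F(0) = (3*exp(4)/4) - (-1/4) = 1/4 + 3*exp(4)/4.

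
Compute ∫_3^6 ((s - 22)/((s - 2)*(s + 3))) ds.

-13*log(2) + 5*log(3)

Factor the denominator: s**2 + s - 6 = (s + 3)(s - 2).
Partial fractions: (s - 22)/((s - 2)*(s + 3)) = 5/(s + 3) - 4/(s - 2).
An antiderivative is F(s) = -4*log(s - 2) + 5*log(s + 3).
Then F(6) - F(3) = (-8*log(2) + 10*log(3)) - (5*log(2) + 5*log(3)) = -13*log(2) + 5*log(3).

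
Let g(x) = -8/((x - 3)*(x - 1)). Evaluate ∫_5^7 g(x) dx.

-8*log(2) + 4*log(3)

Factor the denominator: x**2 - 4*x + 3 = (x - 1)(x - 3).
Partial fractions: -8/((x - 3)*(x - 1)) = 4/(x - 1) - 4/(x - 3).
An antiderivative is F(x) = -4*log(x - 3) + 4*log(x - 1).
Then F(7) - F(5) = (log(81/16)) - (log(16)) = -8*log(2) + 4*log(3).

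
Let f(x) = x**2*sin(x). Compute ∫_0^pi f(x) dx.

Integrate by parts twice (u = x^2, dv = sin(x) dx).
An antiderivative is F(x) = -x**2*cos(x) + 2*x*sin(x) + 2*cos(x).
Then F(pi) - F(0) = (-2 + pi**2) - (2) = -4 + pi**2.

-4 + pi**2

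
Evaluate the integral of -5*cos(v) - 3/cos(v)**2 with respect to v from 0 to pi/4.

An antiderivative is F(v) = -5*sin(v) - 3*tan(v).
Then F(pi/4) - F(0) = (-5*sqrt(2)/2 - 3) - (0) = -5*sqrt(2)/2 - 3.

-5*sqrt(2)/2 - 3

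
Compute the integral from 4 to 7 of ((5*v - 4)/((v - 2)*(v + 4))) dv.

Factor the denominator: v**2 + 2*v - 8 = (v + 4)(v - 2).
Partial fractions: (5*v - 4)/((v - 2)*(v + 4)) = 4/(v + 4) + 1/(v - 2).
An antiderivative is F(v) = log(v - 2) + 4*log(v + 4).
Then F(7) - F(4) = (log(5) + 4*log(11)) - (13*log(2)) = -13*log(2) + log(5) + 4*log(11).

-13*log(2) + log(5) + 4*log(11)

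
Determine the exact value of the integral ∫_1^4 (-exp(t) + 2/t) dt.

-exp(4) + exp(1) + log(16)

An antiderivative is F(t) = -exp(t) + 2*log(t).
Then F(4) - F(1) = (-exp(4) + log(16)) - (-exp(1)) = -exp(4) + exp(1) + log(16).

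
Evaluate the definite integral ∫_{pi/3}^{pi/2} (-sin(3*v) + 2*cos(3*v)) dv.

An antiderivative is F(v) = 2*sin(3*v)/3 + cos(3*v)/3.
Then F(pi/2) - F(pi/3) = (-2/3) - (-1/3) = -1/3.

-1/3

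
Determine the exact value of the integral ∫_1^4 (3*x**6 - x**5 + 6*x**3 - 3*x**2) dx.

By the power rule, an antiderivative is F(x) = 3*x**7/7 - x**6/6 + 3*x**4/2 - x**3.
Then F(4) - F(1) = (139840/21) - (16/21) = 46608/7.

46608/7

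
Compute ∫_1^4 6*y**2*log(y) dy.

-42 + 256*log(2)

Integrate by parts once (u = ln y, dv = 6*y**2 dy).
An antiderivative is F(y) = 2*y**3*(3*log(y) - 1)/3.
Then F(4) - F(1) = (-128/3 + 256*log(2)) - (-2/3) = -42 + 256*log(2).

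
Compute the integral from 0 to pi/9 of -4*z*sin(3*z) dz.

-2*sqrt(3)/9 + 2*pi/27

Integrate by parts once (u = z, dv = -4*sin(3*z) dz).
An antiderivative is F(z) = 4*z*cos(3*z)/3 - 4*sin(3*z)/9.
Then F(pi/9) - F(0) = (-2*sqrt(3)/9 + 2*pi/27) - (0) = -2*sqrt(3)/9 + 2*pi/27.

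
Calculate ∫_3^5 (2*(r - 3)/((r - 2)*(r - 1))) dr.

Factor the denominator: r**2 - 3*r + 2 = (r - 1)(r - 2).
Partial fractions: 2*(r - 3)/((r - 2)*(r - 1)) = 4/(r - 1) - 2/(r - 2).
An antiderivative is F(r) = -2*log(r - 2) + 4*log(r - 1).
Then F(5) - F(3) = (-2*log(3) + 8*log(2)) - (log(16)) = log(16/9).

log(16/9)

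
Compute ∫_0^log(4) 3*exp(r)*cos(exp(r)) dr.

-3*sin(1) + 3*sin(4)

Let u = exp(r), so du = exp(r) dr. When r = 0, u = 1; when r = log(4), u = 4.
The integral becomes 3·∫ cos(u) du from 1 to 4, with antiderivative 3*sin(u).
Back in r: F(r) = 3*sin(exp(r)).
Then F(log(4)) - F(0) = (3*sin(4)) - (3*sin(1)) = -3*sin(1) + 3*sin(4).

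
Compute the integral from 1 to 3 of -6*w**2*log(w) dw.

52/3 - 54*log(3)

Integrate by parts once (u = ln w, dv = -6*w**2 dw).
An antiderivative is F(w) = -2*w**3*(3*log(w) - 1)/3.
Then F(3) - F(1) = (18 - 54*log(3)) - (2/3) = 52/3 - 54*log(3).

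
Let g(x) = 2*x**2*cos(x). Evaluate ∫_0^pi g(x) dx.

Integrate by parts twice (u = x^2, dv = 2*cos(x) dx).
An antiderivative is F(x) = 2*x**2*sin(x) + 4*x*cos(x) - 4*sin(x).
Then F(pi) - F(0) = (-4*pi) - (0) = -4*pi.

-4*pi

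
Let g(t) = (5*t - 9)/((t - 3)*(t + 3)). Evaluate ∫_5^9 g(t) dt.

-4*log(2) + 5*log(3)

Factor the denominator: t**2 - 9 = (t + 3)(t - 3).
Partial fractions: (5*t - 9)/((t - 3)*(t + 3)) = 4/(t + 3) + 1/(t - 3).
An antiderivative is F(t) = log(t - 3) + 4*log(t + 3).
Then F(9) - F(5) = (5*log(3) + 9*log(2)) - (13*log(2)) = -4*log(2) + 5*log(3).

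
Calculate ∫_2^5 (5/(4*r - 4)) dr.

An antiderivative is F(r) = 5*log(4*r - 4)/4.
Then F(5) - F(2) = (log(32)) - (5*log(2)/2) = 5*log(2)/2.

5*log(2)/2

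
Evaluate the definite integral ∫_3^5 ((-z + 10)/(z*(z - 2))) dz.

-5*log(5) + 9*log(3)

Factor the denominator: z**2 - 2*z = z(z - 2).
Partial fractions: (-z + 10)/(z*(z - 2)) = -5/z + 4/(z - 2).
An antiderivative is F(z) = -5*log(z) + 4*log(z - 2).
Then F(5) - F(3) = (-5*log(5) + 4*log(3)) - (-5*log(3)) = -5*log(5) + 9*log(3).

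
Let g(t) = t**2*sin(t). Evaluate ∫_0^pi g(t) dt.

-4 + pi**2

Integrate by parts twice (u = t^2, dv = sin(t) dt).
An antiderivative is F(t) = -t**2*cos(t) + 2*t*sin(t) + 2*cos(t).
Then F(pi) - F(0) = (-2 + pi**2) - (2) = -4 + pi**2.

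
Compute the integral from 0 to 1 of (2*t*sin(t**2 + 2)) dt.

cos(2) - cos(3)

Let u = t**2 + 2, so du = 2*t dt. When t = 0, u = 2; when t = 1, u = 3.
The integral becomes ∫ sin(u) du from 2 to 3, with antiderivative -cos(u).
Back in t: F(t) = -cos(t**2 + 2).
Then F(1) - F(0) = (-cos(3)) - (-cos(2)) = cos(2) - cos(3).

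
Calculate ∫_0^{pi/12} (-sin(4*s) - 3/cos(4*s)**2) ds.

-3*sqrt(3)/4 - 1/8

An antiderivative is F(s) = cos(4*s)/4 - 3*tan(4*s)/4.
Then F(pi/12) - F(0) = (1/8 - 3*sqrt(3)/4) - (1/4) = -3*sqrt(3)/4 - 1/8.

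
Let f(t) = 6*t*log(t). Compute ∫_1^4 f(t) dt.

-45/2 + 96*log(2)

Integrate by parts once (u = ln t, dv = 6*t dt).
An antiderivative is F(t) = 3*t**2*(2*log(t) - 1)/2.
Then F(4) - F(1) = (-24 + 96*log(2)) - (-3/2) = -45/2 + 96*log(2).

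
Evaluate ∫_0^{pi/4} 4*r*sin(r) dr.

Integrate by parts once (u = r, dv = 4*sin(r) dr).
An antiderivative is F(r) = -4*r*cos(r) + 4*sin(r).
Then F(pi/4) - F(0) = (sqrt(2)*(4 - pi)/2) - (0) = sqrt(2)*(4 - pi)/2.

sqrt(2)*(4 - pi)/2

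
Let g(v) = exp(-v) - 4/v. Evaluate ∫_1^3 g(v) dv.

-4*log(3) - exp(-3) + exp(-1)

An antiderivative is F(v) = -4*log(v) - exp(-v).
Then F(3) - F(1) = (-4*log(3) - exp(-3)) - (-exp(-1)) = -4*log(3) - exp(-3) + exp(-1).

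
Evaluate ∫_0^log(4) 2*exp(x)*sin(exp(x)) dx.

2*cos(1) - 2*cos(4)

Let u = exp(x), so du = exp(x) dx. When x = 0, u = 1; when x = log(4), u = 4.
The integral becomes 2·∫ sin(u) du from 1 to 4, with antiderivative -2*cos(u).
Back in x: F(x) = -2*cos(exp(x)).
Then F(log(4)) - F(0) = (-2*cos(4)) - (-2*cos(1)) = 2*cos(1) - 2*cos(4).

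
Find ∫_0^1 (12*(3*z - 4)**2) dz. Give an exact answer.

Let u = 3*z - 4, so du = 3 dz. When z = 0, u = -4; when z = 1, u = -1.
The integral becomes 4·∫ u**2 du from -4 to -1, with antiderivative 4*u**3/3.
Back in z: F(z) = 4*(3*z - 4)**3/3.
Then F(1) - F(0) = (-4/3) - (-256/3) = 84.

84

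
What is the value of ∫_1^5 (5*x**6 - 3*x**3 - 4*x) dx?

By the power rule, an antiderivative is F(x) = 5*x**7/7 - 3*x**4/4 - 2*x**2.
Then F(5) - F(1) = (1547975/28) - (-57/28) = 387008/7.

387008/7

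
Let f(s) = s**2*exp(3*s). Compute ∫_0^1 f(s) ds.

-2/27 + 5*exp(3)/27

Integrate by parts twice (u = s^2, dv = exp(3*s) ds).
An antiderivative is F(s) = (9*s**2 - 6*s + 2)*exp(3*s)/27.
Then F(1) - F(0) = (5*exp(3)/27) - (2/27) = -2/27 + 5*exp(3)/27.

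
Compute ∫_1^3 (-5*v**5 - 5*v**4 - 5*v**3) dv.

-2846/3

By the power rule, an antiderivative is F(v) = -5*v**6/6 - v**5 - 5*v**4/4.
Then F(3) - F(1) = (-3807/4) - (-37/12) = -2846/3.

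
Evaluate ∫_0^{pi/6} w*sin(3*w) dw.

Integrate by parts once (u = w, dv = sin(3*w) dw).
An antiderivative is F(w) = -w*cos(3*w)/3 + sin(3*w)/9.
Then F(pi/6) - F(0) = (1/9) - (0) = 1/9.

1/9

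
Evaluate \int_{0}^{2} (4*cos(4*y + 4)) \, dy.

sin(12) - sin(4)

Let u = 4*y + 4, so du = 4 dy. When y = 0, u = 4; when y = 2, u = 12.
The integral becomes ∫ cos(u) du from 4 to 12, with antiderivative sin(u).
Back in y: F(y) = sin(4*y + 4).
Then F(2) - F(0) = (sin(12)) - (sin(4)) = sin(12) - sin(4).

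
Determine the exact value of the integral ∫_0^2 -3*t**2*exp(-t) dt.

-6 + 30*exp(-2)

Integrate by parts twice (u = t^2, dv = -3*exp(-t) dt).
An antiderivative is F(t) = (3*t**2 + 6*t + 6)*exp(-t).
Then F(2) - F(0) = (30*exp(-2)) - (6) = -6 + 30*exp(-2).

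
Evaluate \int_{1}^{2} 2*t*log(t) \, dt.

Integrate by parts once (u = ln t, dv = 2*t dt).
An antiderivative is F(t) = t**2*(2*log(t) - 1)/2.
Then F(2) - F(1) = (-2 + log(16)) - (-1/2) = -3/2 + log(16).

-3/2 + log(16)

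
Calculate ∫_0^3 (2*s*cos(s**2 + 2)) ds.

Let u = s**2 + 2, so du = 2*s ds. When s = 0, u = 2; when s = 3, u = 11.
The integral becomes ∫ cos(u) du from 2 to 11, with antiderivative sin(u).
Back in s: F(s) = sin(s**2 + 2).
Then F(3) - F(0) = (sin(11)) - (sin(2)) = sin(11) - sin(2).

sin(11) - sin(2)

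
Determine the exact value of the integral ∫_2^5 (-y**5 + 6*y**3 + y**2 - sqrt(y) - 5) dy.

By the power rule, an antiderivative is F(y) = -y**6/6 + 3*y**4/2 - 2*y**(3/2)/3 + y**3/3 - 5*y.
Then F(5) - F(2) = (-1650 - 10*sqrt(5)/3) - (6 - 4*sqrt(2)/3) = -1656 - 10*sqrt(5)/3 + 4*sqrt(2)/3.

-1656 - 10*sqrt(5)/3 + 4*sqrt(2)/3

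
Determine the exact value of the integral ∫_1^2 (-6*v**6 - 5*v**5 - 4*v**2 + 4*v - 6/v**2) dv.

-7043/42

By the power rule, an antiderivative is F(v) = -6*v**7/7 - 5*v**6/6 - 4*v**3/3 + 2*v**2 + 6/v.
Then F(2) - F(1) = (-1139/7) - (209/42) = -7043/42.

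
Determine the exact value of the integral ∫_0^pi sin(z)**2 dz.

pi/2

Use the identity sin^2(z) = (1 - cos(2*z))/2.
An antiderivative is F(z) = z/2 - sin(2*z)/4.
Then F(pi) - F(0) = (pi/2) - (0) = pi/2.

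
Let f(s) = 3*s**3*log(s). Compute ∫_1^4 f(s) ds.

-765/16 + 384*log(2)

Integrate by parts once (u = ln s, dv = 3*s**3 ds).
An antiderivative is F(s) = 3*s**4*(4*log(s) - 1)/16.
Then F(4) - F(1) = (-48 + 384*log(2)) - (-3/16) = -765/16 + 384*log(2).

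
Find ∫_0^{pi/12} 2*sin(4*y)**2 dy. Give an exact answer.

Use the identity sin^2(4*y) = (1 - cos(8*y))/2.
An antiderivative is F(y) = y - sin(8*y)/8.
Then F(pi/12) - F(0) = (-sqrt(3)/16 + pi/12) - (0) = -sqrt(3)/16 + pi/12.

-sqrt(3)/16 + pi/12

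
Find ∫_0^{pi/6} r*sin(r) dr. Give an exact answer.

Integrate by parts once (u = r, dv = sin(r) dr).
An antiderivative is F(r) = -r*cos(r) + sin(r).
Then F(pi/6) - F(0) = (-sqrt(3)*pi/12 + 1/2) - (0) = -sqrt(3)*pi/12 + 1/2.

-sqrt(3)*pi/12 + 1/2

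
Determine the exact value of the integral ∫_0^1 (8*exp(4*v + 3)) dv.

-2*(1 - exp(4))*exp(3)

Let u = 4*v + 3, so du = 4 dv. When v = 0, u = 3; when v = 1, u = 7.
The integral becomes 2·∫ exp(u) du from 3 to 7, with antiderivative 2*exp(u).
Back in v: F(v) = 2*exp(4*v + 3).
Then F(1) - F(0) = (2*exp(7)) - (2*exp(3)) = -2*(1 - exp(4))*exp(3).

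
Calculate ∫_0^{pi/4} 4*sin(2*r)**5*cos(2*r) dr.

Let u = sin(2*r), so du = 2*cos(2*r) dr. When r = 0, u = 0; when r = pi/4, u = 1.
The integral becomes 2·∫ u**5 du from 0 to 1, with antiderivative u**6/3.
Back in r: F(r) = sin(2*r)**6/3.
Then F(pi/4) - F(0) = (1/3) - (0) = 1/3.

1/3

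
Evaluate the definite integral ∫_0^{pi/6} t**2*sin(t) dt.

Integrate by parts twice (u = t^2, dv = sin(t) dt).
An antiderivative is F(t) = -t**2*cos(t) + 2*t*sin(t) + 2*cos(t).
Then F(pi/6) - F(0) = (-sqrt(3)*pi**2/72 + pi/6 + sqrt(3)) - (2) = -2 - sqrt(3)*pi**2/72 + pi/6 + sqrt(3).

-2 - sqrt(3)*pi**2/72 + pi/6 + sqrt(3)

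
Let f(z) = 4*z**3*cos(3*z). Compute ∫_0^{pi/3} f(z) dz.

16/27 - 4*pi**2/27

Integrate by parts 3 times (u = z^3, dv = 4*cos(3*z) dz).
An antiderivative is F(z) = 4*z**3*sin(3*z)/3 + 4*z**2*cos(3*z)/3 - 8*z*sin(3*z)/9 - 8*cos(3*z)/27.
Then F(pi/3) - F(0) = (8/27 - 4*pi**2/27) - (-8/27) = 16/27 - 4*pi**2/27.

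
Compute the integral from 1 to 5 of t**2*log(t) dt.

-124/9 + 125*log(5)/3

Integrate by parts once (u = ln t, dv = t**2 dt).
An antiderivative is F(t) = t**3*(3*log(t) - 1)/9.
Then F(5) - F(1) = (-125/9 + 125*log(5)/3) - (-1/9) = -124/9 + 125*log(5)/3.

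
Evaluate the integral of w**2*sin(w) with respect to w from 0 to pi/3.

Integrate by parts twice (u = w^2, dv = sin(w) dw).
An antiderivative is F(w) = -w**2*cos(w) + 2*w*sin(w) + 2*cos(w).
Then F(pi/3) - F(0) = (-pi**2/18 + 1 + sqrt(3)*pi/3) - (2) = -1 - pi**2/18 + sqrt(3)*pi/3.

-1 - pi**2/18 + sqrt(3)*pi/3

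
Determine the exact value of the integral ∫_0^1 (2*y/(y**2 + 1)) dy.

log(2)

Let u = y**2 + 1, so du = 2*y dy. When y = 0, u = 1; when y = 1, u = 2.
The integral becomes ∫ 1/u du from 1 to 2, with antiderivative log(u).
Back in y: F(y) = log(y**2 + 1).
Then F(1) - F(0) = (log(2)) - (0) = log(2).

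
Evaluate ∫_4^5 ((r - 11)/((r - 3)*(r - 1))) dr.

-5*log(3) + 6*log(2)

Factor the denominator: r**2 - 4*r + 3 = (r - 1)(r - 3).
Partial fractions: (r - 11)/((r - 3)*(r - 1)) = 5/(r - 1) - 4/(r - 3).
An antiderivative is F(r) = -4*log(r - 3) + 5*log(r - 1).
Then F(5) - F(4) = (log(64)) - (5*log(3)) = -5*log(3) + 6*log(2).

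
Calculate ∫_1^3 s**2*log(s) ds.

Integrate by parts once (u = ln s, dv = s**2 ds).
An antiderivative is F(s) = s**3*(3*log(s) - 1)/9.
Then F(3) - F(1) = (-3 + 9*log(3)) - (-1/9) = -26/9 + 9*log(3).

-26/9 + 9*log(3)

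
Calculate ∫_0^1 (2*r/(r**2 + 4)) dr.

Let u = r**2 + 4, so du = 2*r dr. When r = 0, u = 4; when r = 1, u = 5.
The integral becomes ∫ 1/u du from 4 to 5, with antiderivative log(u).
Back in r: F(r) = log(r**2 + 4).
Then F(1) - F(0) = (log(5)) - (log(4)) = log(5/4).

log(5/4)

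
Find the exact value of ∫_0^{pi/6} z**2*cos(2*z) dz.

Integrate by parts twice (u = z^2, dv = cos(2*z) dz).
An antiderivative is F(z) = z**2*sin(2*z)/2 + z*cos(2*z)/2 - sin(2*z)/4.
Then F(pi/6) - F(0) = (-sqrt(3)/8 + sqrt(3)*pi**2/144 + pi/24) - (0) = -sqrt(3)/8 + sqrt(3)*pi**2/144 + pi/24.

-sqrt(3)/8 + sqrt(3)*pi**2/144 + pi/24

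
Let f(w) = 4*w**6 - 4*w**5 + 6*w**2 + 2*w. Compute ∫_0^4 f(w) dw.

142288/21

By the power rule, an antiderivative is F(w) = 4*w**7/7 - 2*w**6/3 + 2*w**3 + w**2.
Then F(4) - F(0) = (142288/21) - (0) = 142288/21.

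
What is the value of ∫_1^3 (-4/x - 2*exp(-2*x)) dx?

-4*log(3) - exp(-2) + exp(-6)

An antiderivative is F(x) = -4*log(x) + exp(-2*x).
Then F(3) - F(1) = (-4*log(3) + exp(-6)) - (exp(-2)) = -4*log(3) - exp(-2) + exp(-6).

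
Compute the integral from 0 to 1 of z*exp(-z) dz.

Integrate by parts once (u = z, dv = exp(-z) dz).
An antiderivative is F(z) = (-z - 1)*exp(-z).
Then F(1) - F(0) = (-2*exp(-1)) - (-1) = 1 - 2*exp(-1).

1 - 2*exp(-1)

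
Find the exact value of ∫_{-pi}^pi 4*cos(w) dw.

An antiderivative is F(w) = 4*sin(w).
Then F(pi) - F(-pi) = (0) - (0) = 0.

0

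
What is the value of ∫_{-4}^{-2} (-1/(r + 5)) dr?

An antiderivative is F(r) = -log(r + 5).
Then F(-2) - F(-4) = (-log(3)) - (0) = -log(3).

-log(3)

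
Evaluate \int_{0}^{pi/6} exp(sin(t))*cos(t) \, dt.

Let u = sin(t), so du = cos(t) dt. When t = 0, u = 0; when t = pi/6, u = 1/2.
The integral becomes ∫ exp(u) du from 0 to 1/2, with antiderivative exp(u).
Back in t: F(t) = exp(sin(t)).
Then F(pi/6) - F(0) = (exp(1/2)) - (1) = -1 + exp(1/2).

-1 + exp(1/2)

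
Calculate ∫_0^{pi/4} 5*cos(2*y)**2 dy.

Use the identity cos^2(2*y) = (1 + cos(4*y))/2.
An antiderivative is F(y) = 5*y/2 + 5*sin(4*y)/8.
Then F(pi/4) - F(0) = (5*pi/8) - (0) = 5*pi/8.

5*pi/8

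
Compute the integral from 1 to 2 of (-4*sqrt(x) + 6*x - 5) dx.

By the power rule, an antiderivative is F(x) = -8*x**(3/2)/3 + 3*x**2 - 5*x.
Then F(2) - F(1) = (2 - 16*sqrt(2)/3) - (-14/3) = 20/3 - 16*sqrt(2)/3.

20/3 - 16*sqrt(2)/3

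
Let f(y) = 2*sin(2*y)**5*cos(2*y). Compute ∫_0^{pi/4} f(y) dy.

1/6

Let u = sin(2*y), so du = 2*cos(2*y) dy. When y = 0, u = 0; when y = pi/4, u = 1.
The integral becomes ∫ u**5 du from 0 to 1, with antiderivative u**6/6.
Back in y: F(y) = sin(2*y)**6/6.
Then F(pi/4) - F(0) = (1/6) - (0) = 1/6.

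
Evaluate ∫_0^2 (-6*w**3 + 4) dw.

-16

By the power rule, an antiderivative is F(w) = -3*w**4/2 + 4*w.
Then F(2) - F(0) = (-16) - (0) = -16.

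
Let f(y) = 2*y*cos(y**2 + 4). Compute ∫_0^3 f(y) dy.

sin(13) - sin(4)

Let u = y**2 + 4, so du = 2*y dy. When y = 0, u = 4; when y = 3, u = 13.
The integral becomes ∫ cos(u) du from 4 to 13, with antiderivative sin(u).
Back in y: F(y) = sin(y**2 + 4).
Then F(3) - F(0) = (sin(13)) - (sin(4)) = sin(13) - sin(4).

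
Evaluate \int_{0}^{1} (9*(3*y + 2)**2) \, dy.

117

Let u = 3*y + 2, so du = 3 dy. When y = 0, u = 2; when y = 1, u = 5.
The integral becomes 3·∫ u**2 du from 2 to 5, with antiderivative u**3.
Back in y: F(y) = (3*y + 2)**3.
Then F(1) - F(0) = (125) - (8) = 117.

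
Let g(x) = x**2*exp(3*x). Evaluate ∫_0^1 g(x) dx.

-2/27 + 5*exp(3)/27

Integrate by parts twice (u = x^2, dv = exp(3*x) dx).
An antiderivative is F(x) = (9*x**2 - 6*x + 2)*exp(3*x)/27.
Then F(1) - F(0) = (5*exp(3)/27) - (2/27) = -2/27 + 5*exp(3)/27.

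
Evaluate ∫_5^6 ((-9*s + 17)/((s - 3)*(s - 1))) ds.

-4*log(5) - 5*log(3) + 13*log(2)

Factor the denominator: s**2 - 4*s + 3 = (s - 1)(s - 3).
Partial fractions: (-9*s + 17)/((s - 3)*(s - 1)) = -4/(s - 1) - 5/(s - 3).
An antiderivative is F(s) = -5*log(s - 3) - 4*log(s - 1).
Then F(6) - F(5) = (-4*log(5) - 5*log(3)) - (-13*log(2)) = -4*log(5) - 5*log(3) + 13*log(2).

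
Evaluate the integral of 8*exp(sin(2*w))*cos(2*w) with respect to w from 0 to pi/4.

-4 + 4*E

Let u = sin(2*w), so du = 2*cos(2*w) dw. When w = 0, u = 0; when w = pi/4, u = 1.
The integral becomes 4·∫ exp(u) du from 0 to 1, with antiderivative 4*exp(u).
Back in w: F(w) = 4*exp(sin(2*w)).
Then F(pi/4) - F(0) = (4*E) - (4) = -4 + 4*E.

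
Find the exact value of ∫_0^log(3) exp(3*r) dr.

26/3

Let u = exp(r), so du = exp(r) dr. When r = 0, u = 1; when r = log(3), u = 3.
The integral becomes ∫ u**2 du from 1 to 3, with antiderivative u**3/3.
Back in r: F(r) = exp(3*r)/3.
Then F(log(3)) - F(0) = (9) - (1/3) = 26/3.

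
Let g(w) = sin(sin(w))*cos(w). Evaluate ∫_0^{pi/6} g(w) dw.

1 - cos(1/2)

Let u = sin(w), so du = cos(w) dw. When w = 0, u = 0; when w = pi/6, u = 1/2.
The integral becomes ∫ sin(u) du from 0 to 1/2, with antiderivative -cos(u).
Back in w: F(w) = -cos(sin(w)).
Then F(pi/6) - F(0) = (-cos(1/2)) - (-1) = 1 - cos(1/2).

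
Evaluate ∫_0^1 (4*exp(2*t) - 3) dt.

-5 + 2*exp(2)

An antiderivative is F(t) = 2*exp(2*t) - 3*t.
Then F(1) - F(0) = (-3 + 2*exp(2)) - (2) = -5 + 2*exp(2).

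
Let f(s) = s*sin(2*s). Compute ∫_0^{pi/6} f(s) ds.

Integrate by parts once (u = s, dv = sin(2*s) ds).
An antiderivative is F(s) = -s*cos(2*s)/2 + sin(2*s)/4.
Then F(pi/6) - F(0) = (-pi/24 + sqrt(3)/8) - (0) = -pi/24 + sqrt(3)/8.

-pi/24 + sqrt(3)/8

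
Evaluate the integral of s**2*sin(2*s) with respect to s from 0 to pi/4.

-1/4 + pi/8

Integrate by parts twice (u = s^2, dv = sin(2*s) ds).
An antiderivative is F(s) = -s**2*cos(2*s)/2 + s*sin(2*s)/2 + cos(2*s)/4.
Then F(pi/4) - F(0) = (pi/8) - (1/4) = -1/4 + pi/8.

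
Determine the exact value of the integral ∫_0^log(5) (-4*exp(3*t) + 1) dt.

-496/3 + log(5)

An antiderivative is F(t) = -4*exp(3*t)/3 + t.
Then F(log(5)) - F(0) = (-500/3 + log(5)) - (-4/3) = -496/3 + log(5).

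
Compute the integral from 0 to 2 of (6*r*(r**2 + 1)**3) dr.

468

Let u = r**2 + 1, so du = 2*r dr. When r = 0, u = 1; when r = 2, u = 5.
The integral becomes 3·∫ u**3 du from 1 to 5, with antiderivative 3*u**4/4.
Back in r: F(r) = 3*(r**2 + 1)**4/4.
Then F(2) - F(0) = (1875/4) - (3/4) = 468.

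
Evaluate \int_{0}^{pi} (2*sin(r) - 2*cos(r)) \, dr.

4

An antiderivative is F(r) = -2*sin(r) - 2*cos(r).
Then F(pi) - F(0) = (2) - (-2) = 4.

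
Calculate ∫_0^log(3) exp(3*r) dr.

Let u = exp(r), so du = exp(r) dr. When r = 0, u = 1; when r = log(3), u = 3.
The integral becomes ∫ u**2 du from 1 to 3, with antiderivative u**3/3.
Back in r: F(r) = exp(3*r)/3.
Then F(log(3)) - F(0) = (9) - (1/3) = 26/3.

26/3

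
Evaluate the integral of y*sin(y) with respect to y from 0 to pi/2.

1

Integrate by parts once (u = y, dv = sin(y) dy).
An antiderivative is F(y) = -y*cos(y) + sin(y).
Then F(pi/2) - F(0) = (1) - (0) = 1.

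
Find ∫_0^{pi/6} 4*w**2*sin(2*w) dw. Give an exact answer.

Integrate by parts twice (u = w^2, dv = 4*sin(2*w) dw).
An antiderivative is F(w) = -2*w**2*cos(2*w) + 2*w*sin(2*w) + cos(2*w).
Then F(pi/6) - F(0) = (-pi**2/36 + 1/2 + sqrt(3)*pi/6) - (1) = -1/2 - pi**2/36 + sqrt(3)*pi/6.

-1/2 - pi**2/36 + sqrt(3)*pi/6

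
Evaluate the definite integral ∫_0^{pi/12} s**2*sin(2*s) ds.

Integrate by parts twice (u = s^2, dv = sin(2*s) ds).
An antiderivative is F(s) = -s**2*cos(2*s)/2 + s*sin(2*s)/2 + cos(2*s)/4.
Then F(pi/12) - F(0) = (-sqrt(3)*pi**2/576 + pi/48 + sqrt(3)/8) - (1/4) = -1/4 - sqrt(3)*pi**2/576 + pi/48 + sqrt(3)/8.

-1/4 - sqrt(3)*pi**2/576 + pi/48 + sqrt(3)/8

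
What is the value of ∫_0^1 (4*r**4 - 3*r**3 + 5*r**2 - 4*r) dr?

-17/60

By the power rule, an antiderivative is F(r) = 4*r**5/5 - 3*r**4/4 + 5*r**3/3 - 2*r**2.
Then F(1) - F(0) = (-17/60) - (0) = -17/60.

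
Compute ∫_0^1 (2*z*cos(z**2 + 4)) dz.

Let u = z**2 + 4, so du = 2*z dz. When z = 0, u = 4; when z = 1, u = 5.
The integral becomes ∫ cos(u) du from 4 to 5, with antiderivative sin(u).
Back in z: F(z) = sin(z**2 + 4).
Then F(1) - F(0) = (sin(5)) - (sin(4)) = sin(5) - sin(4).

sin(5) - sin(4)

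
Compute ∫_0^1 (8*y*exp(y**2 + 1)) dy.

4*E*(-1 + E)

Let u = y**2 + 1, so du = 2*y dy. When y = 0, u = 1; when y = 1, u = 2.
The integral becomes 4·∫ exp(u) du from 1 to 2, with antiderivative 4*exp(u).
Back in y: F(y) = 4*exp(y**2 + 1).
Then F(1) - F(0) = (4*exp(2)) - (4*exp(1)) = 4*exp(1)*(-1 + exp(1)).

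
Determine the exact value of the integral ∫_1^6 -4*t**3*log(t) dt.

-1296*log(3) - 1296*log(2) + 1295/4

Integrate by parts once (u = ln t, dv = -4*t**3 dt).
An antiderivative is F(t) = -t**4*(4*log(t) - 1)/4.
Then F(6) - F(1) = (-1296*log(3) - 1296*log(2) + 324) - (1/4) = -1296*log(3) - 1296*log(2) + 1295/4.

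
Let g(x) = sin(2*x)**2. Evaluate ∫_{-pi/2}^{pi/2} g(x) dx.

Use the identity sin^2(2*x) = (1 - cos(4*x))/2.
An antiderivative is F(x) = x/2 - sin(4*x)/8.
Then F(pi/2) - F(-pi/2) = (pi/4) - (-pi/4) = pi/2.

pi/2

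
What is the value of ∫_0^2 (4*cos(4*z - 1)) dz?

sin(7) + sin(1)

Let u = 4*z - 1, so du = 4 dz. When z = 0, u = -1; when z = 2, u = 7.
The integral becomes ∫ cos(u) du from -1 to 7, with antiderivative sin(u).
Back in z: F(z) = sin(4*z - 1).
Then F(2) - F(0) = (sin(7)) - (-sin(1)) = sin(7) + sin(1).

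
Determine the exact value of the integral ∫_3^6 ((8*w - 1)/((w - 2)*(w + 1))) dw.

Factor the denominator: w**2 - w - 2 = (w + 1)(w - 2).
Partial fractions: (8*w - 1)/((w - 2)*(w + 1)) = 3/(w + 1) + 5/(w - 2).
An antiderivative is F(w) = 5*log(w - 2) + 3*log(w + 1).
Then F(6) - F(3) = (3*log(7) + 10*log(2)) - (log(64)) = 4*log(2) + 3*log(7).

4*log(2) + 3*log(7)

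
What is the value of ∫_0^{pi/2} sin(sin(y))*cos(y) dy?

Let u = sin(y), so du = cos(y) dy. When y = 0, u = 0; when y = pi/2, u = 1.
The integral becomes ∫ sin(u) du from 0 to 1, with antiderivative -cos(u).
Back in y: F(y) = -cos(sin(y)).
Then F(pi/2) - F(0) = (-cos(1)) - (-1) = 1 - cos(1).

1 - cos(1)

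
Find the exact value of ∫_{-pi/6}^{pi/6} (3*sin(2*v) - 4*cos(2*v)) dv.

An antiderivative is F(v) = -2*sin(2*v) - 3*cos(2*v)/2.
Then F(pi/6) - F(-pi/6) = (-sqrt(3) - 3/4) - (-3/4 + sqrt(3)) = -2*sqrt(3).

-2*sqrt(3)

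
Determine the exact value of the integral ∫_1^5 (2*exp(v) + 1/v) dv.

-2*exp(1) + log(5) + 2*exp(5)

An antiderivative is F(v) = 2*exp(v) + log(v).
Then F(5) - F(1) = (log(5) + 2*exp(5)) - (2*exp(1)) = -2*exp(1) + log(5) + 2*exp(5).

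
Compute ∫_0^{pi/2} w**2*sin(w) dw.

-2 + pi

Integrate by parts twice (u = w^2, dv = sin(w) dw).
An antiderivative is F(w) = -w**2*cos(w) + 2*w*sin(w) + 2*cos(w).
Then F(pi/2) - F(0) = (pi) - (2) = -2 + pi.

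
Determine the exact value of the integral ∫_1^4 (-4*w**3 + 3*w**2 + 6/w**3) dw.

-3027/16

By the power rule, an antiderivative is F(w) = -w**4 + w**3 - 3/w**2.
Then F(4) - F(1) = (-3075/16) - (-3) = -3027/16.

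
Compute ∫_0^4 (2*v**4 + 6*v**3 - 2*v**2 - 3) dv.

By the power rule, an antiderivative is F(v) = 2*v**5/5 + 3*v**4/2 - 2*v**3/3 - 3*v.
Then F(4) - F(0) = (11084/15) - (0) = 11084/15.

11084/15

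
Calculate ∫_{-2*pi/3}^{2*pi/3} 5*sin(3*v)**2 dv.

10*pi/3

Use the identity sin^2(3*v) = (1 - cos(6*v))/2.
An antiderivative is F(v) = 5*v/2 - 5*sin(6*v)/12.
Then F(2*pi/3) - F(-2*pi/3) = (5*pi/3) - (-5*pi/3) = 10*pi/3.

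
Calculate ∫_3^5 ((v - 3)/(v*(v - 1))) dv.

-3*log(3) - 2*log(2) + 3*log(5)

Factor the denominator: v**2 - v = v(v - 1).
Partial fractions: (v - 3)/(v*(v - 1)) = 3/v - 2/(v - 1).
An antiderivative is F(v) = 3*log(v) - 2*log(v - 1).
Then F(5) - F(3) = (-4*log(2) + 3*log(5)) - (log(27/4)) = -3*log(3) - 2*log(2) + 3*log(5).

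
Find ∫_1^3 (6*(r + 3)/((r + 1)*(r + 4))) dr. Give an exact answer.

Factor the denominator: r**2 + 5*r + 4 = (r + 4)(r + 1).
Partial fractions: 6*(r + 3)/((r + 1)*(r + 4)) = 2/(r + 4) + 4/(r + 1).
An antiderivative is F(r) = 4*log(r + 1) + 2*log(r + 4).
Then F(3) - F(1) = (2*log(7) + 8*log(2)) - (4*log(2) + 2*log(5)) = -2*log(5) + 4*log(2) + 2*log(7).

-2*log(5) + 4*log(2) + 2*log(7)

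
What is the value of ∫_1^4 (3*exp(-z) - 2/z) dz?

-4*log(2) - 3*exp(-4) + 3*exp(-1)

An antiderivative is F(z) = -2*log(z) - 3*exp(-z).
Then F(4) - F(1) = (-4*log(2) - 3*exp(-4)) - (-3*exp(-1)) = -4*log(2) - 3*exp(-4) + 3*exp(-1).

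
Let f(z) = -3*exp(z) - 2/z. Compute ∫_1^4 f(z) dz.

An antiderivative is F(z) = -3*exp(z) - 2*log(z).
Then F(4) - F(1) = (-3*exp(4) - log(16)) - (-3*exp(1)) = -3*exp(4) - log(16) + 3*exp(1).

-3*exp(4) - log(16) + 3*exp(1)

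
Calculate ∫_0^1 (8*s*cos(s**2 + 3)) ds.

Let u = s**2 + 3, so du = 2*s ds. When s = 0, u = 3; when s = 1, u = 4.
The integral becomes 4·∫ cos(u) du from 3 to 4, with antiderivative 4*sin(u).
Back in s: F(s) = 4*sin(s**2 + 3).
Then F(1) - F(0) = (4*sin(4)) - (4*sin(3)) = 4*sin(4) - 4*sin(3).

4*sin(4) - 4*sin(3)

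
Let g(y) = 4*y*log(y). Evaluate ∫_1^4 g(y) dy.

-15 + 64*log(2)

Integrate by parts once (u = ln y, dv = 4*y dy).
An antiderivative is F(y) = y**2*(2*log(y) - 1).
Then F(4) - F(1) = (-16 + 64*log(2)) - (-1) = -15 + 64*log(2).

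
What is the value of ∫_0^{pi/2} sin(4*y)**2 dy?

Use the identity sin^2(4*y) = (1 - cos(8*y))/2.
An antiderivative is F(y) = y/2 - sin(8*y)/16.
Then F(pi/2) - F(0) = (pi/4) - (0) = pi/4.

pi/4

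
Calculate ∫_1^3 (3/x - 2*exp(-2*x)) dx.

An antiderivative is F(x) = 3*log(x) + exp(-2*x).
Then F(3) - F(1) = (exp(-6) + 3*log(3)) - (exp(-2)) = -exp(-2) + exp(-6) + 3*log(3).

-exp(-2) + exp(-6) + 3*log(3)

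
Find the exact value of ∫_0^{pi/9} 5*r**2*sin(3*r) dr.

-5/27 - 5*pi**2/486 + 5*sqrt(3)*pi/81

Integrate by parts twice (u = r^2, dv = 5*sin(3*r) dr).
An antiderivative is F(r) = -5*r**2*cos(3*r)/3 + 10*r*sin(3*r)/9 + 10*cos(3*r)/27.
Then F(pi/9) - F(0) = (-5*pi**2/486 + 5/27 + 5*sqrt(3)*pi/81) - (10/27) = -5/27 - 5*pi**2/486 + 5*sqrt(3)*pi/81.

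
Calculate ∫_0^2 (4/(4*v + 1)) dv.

Let u = 4*v + 1, so du = 4 dv. When v = 0, u = 1; when v = 2, u = 9.
The integral becomes ∫ 1/u du from 1 to 9, with antiderivative log(u).
Back in v: F(v) = log(4*v + 1).
Then F(2) - F(0) = (log(9)) - (0) = log(9).

log(9)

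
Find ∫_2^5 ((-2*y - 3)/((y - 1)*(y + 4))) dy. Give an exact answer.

Factor the denominator: y**2 + 3*y - 4 = (y + 4)(y - 1).
Partial fractions: (-2*y - 3)/((y - 1)*(y + 4)) = -1/(y + 4) - 1/(y - 1).
An antiderivative is F(y) = -log(y - 1) - log(y + 4).
Then F(5) - F(2) = (-log(36)) - (-log(6)) = -log(6).

-log(6)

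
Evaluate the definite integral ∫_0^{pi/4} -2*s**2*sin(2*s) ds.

1/2 - pi/4

Integrate by parts twice (u = s^2, dv = -2*sin(2*s) ds).
An antiderivative is F(s) = s**2*cos(2*s) - s*sin(2*s) - cos(2*s)/2.
Then F(pi/4) - F(0) = (-pi/4) - (-1/2) = 1/2 - pi/4.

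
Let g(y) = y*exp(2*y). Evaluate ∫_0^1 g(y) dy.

1/4 + exp(2)/4

Integrate by parts once (u = y, dv = exp(2*y) dy).
An antiderivative is F(y) = (2*y - 1)*exp(2*y)/4.
Then F(1) - F(0) = (exp(2)/4) - (-1/4) = 1/4 + exp(2)/4.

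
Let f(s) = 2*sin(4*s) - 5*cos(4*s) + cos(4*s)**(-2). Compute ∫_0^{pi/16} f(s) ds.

An antiderivative is F(s) = -5*sin(4*s)/4 - cos(4*s)/2 + tan(4*s)/4.
Then F(pi/16) - F(0) = (1/4 - 7*sqrt(2)/8) - (-1/2) = 3/4 - 7*sqrt(2)/8.

3/4 - 7*sqrt(2)/8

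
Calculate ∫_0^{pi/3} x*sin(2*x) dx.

Integrate by parts once (u = x, dv = sin(2*x) dx).
An antiderivative is F(x) = -x*cos(2*x)/2 + sin(2*x)/4.
Then F(pi/3) - F(0) = (sqrt(3)/8 + pi/12) - (0) = sqrt(3)/8 + pi/12.

sqrt(3)/8 + pi/12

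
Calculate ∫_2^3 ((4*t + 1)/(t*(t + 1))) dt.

log(32/9)

Factor the denominator: t**2 + t = (t + 1)t.
Partial fractions: (4*t + 1)/(t*(t + 1)) = 3/(t + 1) + 1/t.
An antiderivative is F(t) = log(t) + 3*log(t + 1).
Then F(3) - F(2) = (log(3) + 6*log(2)) - (log(54)) = log(32/9).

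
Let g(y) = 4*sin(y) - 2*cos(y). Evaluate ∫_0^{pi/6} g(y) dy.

An antiderivative is F(y) = -2*sin(y) - 4*cos(y).
Then F(pi/6) - F(0) = (-2*sqrt(3) - 1) - (-4) = 3 - 2*sqrt(3).

3 - 2*sqrt(3)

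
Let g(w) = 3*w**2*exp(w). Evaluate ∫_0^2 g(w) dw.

-6 + 6*exp(2)

Integrate by parts twice (u = w^2, dv = 3*exp(w) dw).
An antiderivative is F(w) = (3*w**2 - 6*w + 6)*exp(w).
Then F(2) - F(0) = (6*exp(2)) - (6) = -6 + 6*exp(2).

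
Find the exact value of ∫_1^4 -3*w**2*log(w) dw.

Integrate by parts once (u = ln w, dv = -3*w**2 dw).
An antiderivative is F(w) = -w**3*(3*log(w) - 1)/3.
Then F(4) - F(1) = (64/3 - 128*log(2)) - (1/3) = 21 - 128*log(2).

21 - 128*log(2)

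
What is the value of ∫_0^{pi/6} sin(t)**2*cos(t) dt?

1/24

Let u = sin(t), so du = cos(t) dt. When t = 0, u = 0; when t = pi/6, u = 1/2.
The integral becomes ∫ u**2 du from 0 to 1/2, with antiderivative u**3/3.
Back in t: F(t) = sin(t)**3/3.
Then F(pi/6) - F(0) = (1/24) - (0) = 1/24.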